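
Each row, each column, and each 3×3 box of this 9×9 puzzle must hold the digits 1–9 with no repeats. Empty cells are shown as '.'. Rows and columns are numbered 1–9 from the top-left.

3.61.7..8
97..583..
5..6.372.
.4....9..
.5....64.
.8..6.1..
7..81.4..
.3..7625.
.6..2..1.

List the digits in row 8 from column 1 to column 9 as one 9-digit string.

row 1, column 2 = 2: row 1 has {1,3,6,7,8}; col 2 has {3,4,5,6,7,8}; box has {3,5,6,7,9} → only 2 remains.
row 1, column 7 = 5: row 1 has {1,2,3,6,7,8}; col 7 has {1,2,3,4,6,7,9}; box has {2,3,7,8} → only 5 remains.
row 1, column 8 = 9: row 1 has {1,2,3,5,6,7,8}; col 8 has {1,2,4,5}; box has {2,3,5,7,8} → only 9 remains.
row 2, column 8 = 6: row 2 has {3,5,7,8,9}; col 8 has {1,2,4,5,9}; box has {2,3,5,7,8,9} → only 6 remains.
row 3, column 2 = 1: row 3 has {2,3,5,6,7}; col 2 has {2,3,4,5,6,7,8}; box has {2,3,5,6,7,9} → only 1 remains.
row 3, column 9 = 4: row 3 has {1,2,3,5,6,7}; col 9 has {8}; box has {2,3,5,6,7,8,9} → only 4 remains.
row 6, column 1 = 2: row 6 has {1,6,8}; col 1 has {3,5,7,9}; box has {4,5,8} → only 2 remains.
row 7, column 2 = 9: row 7 has {1,4,7,8}; col 2 has {1,2,3,4,5,6,7,8}; box has {3,6,7} → only 9 remains.
row 7, column 6 = 5: row 7 has {1,4,7,8,9}; col 6 has {3,6,7,8}; box has {1,2,6,7,8} → only 5 remains.
row 7, column 8 = 3: row 7 has {1,4,5,7,8,9}; col 8 has {1,2,4,5,6,9}; box has {1,2,4,5} → only 3 remains.
row 7, column 9 = 6: row 7 has {1,3,4,5,7,8,9}; col 9 has {4,8}; box has {1,2,3,4,5} → only 6 remains.
row 8, column 9 = 9: row 8 has {2,3,5,6,7}; col 9 has {4,6,8}; box has {1,2,3,4,5,6} → only 9 remains.
row 9, column 7 = 8: row 9 has {1,2,6}; col 7 has {1,2,3,4,5,6,7,9}; box has {1,2,3,4,5,6,9} → only 8 remains.
row 9, column 9 = 7: row 9 has {1,2,6,8}; col 9 has {4,6,8,9}; box has {1,2,3,4,5,6,8,9} → only 7 remains.
row 1, column 5 = 4: row 1 has {1,2,3,5,6,7,8,9}; col 5 has {1,2,5,6,7}; box has {1,3,5,6,7,8} → only 4 remains.
row 2, column 3 = 4: row 2 has {3,5,6,7,8,9}; col 3 has {6}; box has {1,2,3,5,6,7,9} → only 4 remains.
row 2, column 4 = 2: row 2 has {3,4,5,6,7,8,9}; col 4 has {1,6,8}; box has {1,3,4,5,6,7,8} → only 2 remains.
row 2, column 9 = 1: row 2 has {2,3,4,5,6,7,8,9}; col 9 has {4,6,7,8,9}; box has {2,3,4,5,6,7,8,9} → only 1 remains.
row 3, column 3 = 8: row 3 has {1,2,3,4,5,6,7}; col 3 has {4,6}; box has {1,2,3,4,5,6,7,9} → only 8 remains.
row 3, column 5 = 9: row 3 has {1,2,3,4,5,6,7,8}; col 5 has {1,2,4,5,6,7}; box has {1,2,3,4,5,6,7,8} → only 9 remains.
row 5, column 1 = 1: row 5 has {4,5,6}; col 1 has {2,3,5,7,9}; box has {2,4,5,8} → only 1 remains.
row 6, column 8 = 7: row 6 has {1,2,6,8}; col 8 has {1,2,3,4,5,6,9}; box has {1,4,6,9} → only 7 remains.
row 7, column 3 = 2: row 7 has {1,3,4,5,6,7,8,9}; col 3 has {4,6,8}; box has {3,6,7,9} → only 2 remains.
row 8, column 3 = 1: row 8 has {2,3,5,6,7,9}; col 3 has {2,4,6,8}; box has {2,3,6,7,9} → only 1 remains.
row 8, column 4 = 4: row 8 has {1,2,3,5,6,7,9}; col 4 has {1,2,6,8}; box has {1,2,5,6,7,8} → only 4 remains.
row 9, column 1 = 4: row 9 has {1,2,6,7,8}; col 1 has {1,2,3,5,7,9}; box has {1,2,3,6,7,9} → only 4 remains.
row 9, column 3 = 5: row 9 has {1,2,4,6,7,8}; col 3 has {1,2,4,6,8}; box has {1,2,3,4,6,7,9} → only 5 remains.
row 9, column 6 = 9: row 9 has {1,2,4,5,6,7,8}; col 6 has {3,5,6,7,8}; box has {1,2,4,5,6,7,8} → only 9 remains.
row 4, column 1 = 6: row 4 has {4,9}; col 1 has {1,2,3,4,5,7,9}; box has {1,2,4,5,8} → only 6 remains.
row 4, column 8 = 8: row 4 has {4,6,9}; col 8 has {1,2,3,4,5,6,7,9}; box has {1,4,6,7,9} → only 8 remains.
row 5, column 6 = 2: row 5 has {1,4,5,6}; col 6 has {3,5,6,7,8,9}; box has {6} → only 2 remains.
row 5, column 9 = 3: row 5 has {1,2,4,5,6}; col 9 has {1,4,6,7,8,9}; box has {1,4,6,7,8,9} → only 3 remains.
row 6, column 6 = 4: row 6 has {1,2,6,7,8}; col 6 has {2,3,5,6,7,8,9}; box has {2,6} → only 4 remains.
row 6, column 9 = 5: row 6 has {1,2,4,6,7,8}; col 9 has {1,3,4,6,7,8,9}; box has {1,3,4,6,7,8,9} → only 5 remains.
row 8, column 1 = 8: row 8 has {1,2,3,4,5,6,7,9}; col 1 has {1,2,3,4,5,6,7,9}; box has {1,2,3,4,5,6,7,9} → only 8 remains.

831476259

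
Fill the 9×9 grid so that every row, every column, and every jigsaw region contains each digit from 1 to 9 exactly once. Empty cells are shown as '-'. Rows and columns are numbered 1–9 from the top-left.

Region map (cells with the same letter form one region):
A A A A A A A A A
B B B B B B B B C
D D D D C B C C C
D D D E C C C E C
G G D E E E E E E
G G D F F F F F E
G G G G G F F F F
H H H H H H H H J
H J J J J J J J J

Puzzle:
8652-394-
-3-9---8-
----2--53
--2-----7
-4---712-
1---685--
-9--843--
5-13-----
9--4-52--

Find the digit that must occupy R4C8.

R1C9 = 1 (sole candidate).
R6C4 = 7 (sole candidate).
R6C8 = 9 (sole candidate).
R6C9 = 4 (sole candidate).
R7C8 = 1 (sole candidate).
R7C9 = 2 (sole candidate).
R1C5 = 7 (sole candidate).
R2C9 = 6 (sole candidate).
R6C2 = 2 (sole candidate).
R6C3 = 3 (sole candidate).
R8C5 = 4 (sole candidate).
R9C9 = 8 (sole candidate).
R8C9 = 9 (sole candidate).
R5C9 = 5 (sole candidate).
R2C5 = 5 (hidden single in row 2).
R2C6 = 1 (hidden single in row 2).
R3C6 = 6 (sole candidate).
R4C6 = 9 (sole candidate).
R8C6 = 2 (sole candidate).
R4C5 = 1 (sole candidate).
R9C5 = 3 (sole candidate).
R5C5 = 9 (sole candidate).
R2C1 = 2 (hidden single in row 2).
R3C3 = 9 (hidden single in row 3).
R4C8 = 3: in row 4, 3 can only go here (every other open cell in that row sees a 3).

3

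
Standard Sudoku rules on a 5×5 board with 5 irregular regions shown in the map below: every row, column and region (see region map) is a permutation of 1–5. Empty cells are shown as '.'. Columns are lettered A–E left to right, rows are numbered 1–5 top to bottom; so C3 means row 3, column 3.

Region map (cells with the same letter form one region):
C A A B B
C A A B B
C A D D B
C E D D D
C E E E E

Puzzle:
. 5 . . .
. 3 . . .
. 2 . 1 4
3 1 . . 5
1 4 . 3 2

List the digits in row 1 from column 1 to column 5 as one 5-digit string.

D1 = 2: row 1 has {5}; col 4 has {1,3}; region has {4} → only 2 remains.
D2 = 5 (sole candidate).
E2 = 1 (sole candidate).
A3 = 5 (sole candidate).
C3 = 3 (sole candidate).
D4 = 4 (sole candidate).
C5 = 5 (sole candidate).
A1 = 4: row 1 has {2,5}; col 1 has {1,3,5}; region has {1,3,5} → only 4 remains.
C1 = 1: row 1 has {2,4,5}; col 3 has {3,5}; region has {2,3,5} → only 1 remains.
E1 = 3: row 1 has {1,2,4,5}; col 5 has {1,2,4,5}; region has {1,2,4,5} → only 3 remains.

45123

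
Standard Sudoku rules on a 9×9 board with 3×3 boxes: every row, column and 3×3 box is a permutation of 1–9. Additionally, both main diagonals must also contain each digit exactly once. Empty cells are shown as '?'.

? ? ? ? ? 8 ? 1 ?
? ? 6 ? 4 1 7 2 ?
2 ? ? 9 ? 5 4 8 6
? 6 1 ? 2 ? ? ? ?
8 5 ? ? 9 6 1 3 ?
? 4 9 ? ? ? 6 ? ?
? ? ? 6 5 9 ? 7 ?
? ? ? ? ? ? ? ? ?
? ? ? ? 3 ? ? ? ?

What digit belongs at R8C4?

R2C4 = 3 (sole candidate).
R3C5 = 7 (sole candidate).
R6C8 = 5 (sole candidate).
R1C4 = 2 (sole candidate).
R1C5 = 6 (sole candidate).
R2C2 = 8 (sole candidate).
R3C3 = 3 (sole candidate).
R6C6 = 7 (sole candidate).
R7C3 = 8 (sole candidate).
R7C7 = 2 (sole candidate).
R3C2 = 1 (sole candidate).
R4C6 = 3 (sole candidate).
R5C4 = 4 (sole candidate).
R6C1 = 3 (sole candidate).
R6C4 = 1 (sole candidate).
R6C5 = 8 (sole candidate).
R6C9 = 2 (sole candidate).
R7C2 = 3 (sole candidate).
R8C2 = 7 (sole candidate).
R8C4 = 8: row 8 has {7}; col 4 has {1,2,3,4,6,9}; box has {3,5,6,9} → only 8 remains.

8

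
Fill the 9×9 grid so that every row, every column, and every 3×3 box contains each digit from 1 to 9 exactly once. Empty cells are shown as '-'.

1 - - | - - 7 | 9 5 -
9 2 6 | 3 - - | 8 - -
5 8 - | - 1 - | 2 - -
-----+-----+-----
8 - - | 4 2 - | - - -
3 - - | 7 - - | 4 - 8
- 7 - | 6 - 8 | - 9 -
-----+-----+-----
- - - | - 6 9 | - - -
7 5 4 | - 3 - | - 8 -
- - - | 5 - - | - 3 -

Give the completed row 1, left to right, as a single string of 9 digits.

r1c3 = 3: row 1 has {1,5,7,9}; col 3 has {4,6}; box has {1,2,5,6,8,9} → only 3 remains.
r3c3 = 7 (sole candidate).
r3c4 = 9 (sole candidate).
r6c5 = 5 (sole candidate).
r7c1 = 2 (sole candidate).
r9c1 = 6 (sole candidate).
r1c2 = 4: row 1 has {1,3,5,7,9}; col 2 has {2,5,7,8}; box has {1,2,3,5,6,7,8,9} → only 4 remains.
r1c5 = 8: row 1 has {1,3,4,5,7,9}; col 5 has {1,2,3,5,6}; box has {1,3,7,9} → only 8 remains.
r1c9 = 6: row 1 has {1,3,4,5,7,8,9}; col 9 has {8}; box has {2,5,8,9} → only 6 remains.
r2c5 = 4 (sole candidate).
r2c6 = 5 (sole candidate).
r3c6 = 6 (sole candidate).
r3c8 = 4 (sole candidate).
r3c9 = 3 (sole candidate).
r5c5 = 9 (sole candidate).
r5c6 = 1 (sole candidate).
r6c1 = 4 (sole candidate).
r8c6 = 2 (sole candidate).
r9c5 = 7 (sole candidate).
r9c6 = 4 (sole candidate).
r9c7 = 1 (sole candidate).
r1c4 = 2: row 1 has {1,3,4,5,6,7,8,9}; col 4 has {3,4,5,6,7,9}; box has {1,3,4,5,6,7,8,9} → only 2 remains.

143287956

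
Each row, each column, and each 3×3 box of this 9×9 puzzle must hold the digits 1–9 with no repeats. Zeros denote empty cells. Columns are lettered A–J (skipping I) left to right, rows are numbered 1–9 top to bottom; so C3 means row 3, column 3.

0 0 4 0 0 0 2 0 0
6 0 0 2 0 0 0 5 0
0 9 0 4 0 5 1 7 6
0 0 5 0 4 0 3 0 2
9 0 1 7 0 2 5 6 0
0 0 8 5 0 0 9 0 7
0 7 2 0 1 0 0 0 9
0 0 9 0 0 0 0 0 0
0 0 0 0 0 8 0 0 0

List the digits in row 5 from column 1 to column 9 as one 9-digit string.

941732568

C3 = 3: row 3 has {1,4,5,6,7,9}; col 3 has {1,2,4,5,8,9}; box has {4,6,9} → only 3 remains.
E3 = 8: row 3 has {1,3,4,5,6,7,9}; col 5 has {1,4}; box has {2,4,5} → only 8 remains.
A4 = 7: row 4 has {2,3,4,5}; col 1 has {6,9}; box has {1,5,8,9} → only 7 remains.
B4 = 6: row 4 has {2,3,4,5,7}; col 2 has {7,9}; box has {1,5,7,8,9} → only 6 remains.
E5 = 3: row 5 has {1,2,5,6,7,9}; col 5 has {1,4,8}; box has {2,4,5,7} → only 3 remains.
E6 = 6: row 6 has {5,7,8,9}; col 5 has {1,3,4,8}; box has {2,3,4,5,7} → only 6 remains.
F6 = 1: row 6 has {5,6,7,8,9}; col 6 has {2,5,8}; box has {2,3,4,5,6,7} → only 1 remains.
H6 = 4: row 6 has {1,5,6,7,8,9}; col 8 has {5,6,7}; box has {2,3,5,6,7,9} → only 4 remains.
C9 = 6: row 9 has {8}; col 3 has {1,2,3,4,5,8,9}; box has {2,7,9} → only 6 remains.
C2 = 7: row 2 has {2,5,6}; col 3 has {1,2,3,4,5,6,8,9}; box has {3,4,6,9} → only 7 remains.
E2 = 9: row 2 has {2,5,6,7}; col 5 has {1,3,4,6,8}; box has {2,4,5,8} → only 9 remains.
F2 = 3: row 2 has {2,5,6,7,9}; col 6 has {1,2,5,8}; box has {2,4,5,8,9} → only 3 remains.
A3 = 2: row 3 has {1,3,4,5,6,7,8,9}; col 1 has {6,7,9}; box has {3,4,6,7,9} → only 2 remains.
F4 = 9: row 4 has {2,3,4,5,6,7}; col 6 has {1,2,3,5,8}; box has {1,2,3,4,5,6,7} → only 9 remains.
B5 = 4: row 5 has {1,2,3,5,6,7,9}; col 2 has {6,7,9}; box has {1,5,6,7,8,9} → only 4 remains.
J5 = 8: row 5 has {1,2,3,4,5,6,7,9}; col 9 has {2,6,7,9}; box has {2,3,4,5,6,7,9} → only 8 remains.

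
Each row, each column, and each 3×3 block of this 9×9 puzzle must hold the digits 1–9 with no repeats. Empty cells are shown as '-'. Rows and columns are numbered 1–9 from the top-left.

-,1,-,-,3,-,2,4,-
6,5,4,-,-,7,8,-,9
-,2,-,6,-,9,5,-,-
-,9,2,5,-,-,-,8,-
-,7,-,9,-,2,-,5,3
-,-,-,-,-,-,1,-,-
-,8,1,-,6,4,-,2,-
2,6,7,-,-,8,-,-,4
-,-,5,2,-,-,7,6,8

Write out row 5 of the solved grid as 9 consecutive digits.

row 1, column 4 = 8: row 1 has {1,2,3,4}; col 4 has {2,5,6,9}; box has {3,6,7,9} → only 8 remains.
row 1, column 6 = 5: row 1 has {1,2,3,4,8}; col 6 has {2,4,7,8,9}; box has {3,6,7,8,9} → only 5 remains.
row 2, column 4 = 1: row 2 has {4,5,6,7,8,9}; col 4 has {2,5,6,8,9}; box has {3,5,6,7,8,9} → only 1 remains.
row 2, column 5 = 2: row 2 has {1,4,5,6,7,8,9}; col 5 has {3,6}; box has {1,3,5,6,7,8,9} → only 2 remains.
row 2, column 8 = 3: row 2 has {1,2,4,5,6,7,8,9}; col 8 has {2,4,5,6,8}; box has {2,4,5,8,9} → only 3 remains.
row 3, column 5 = 4: row 3 has {2,5,6,9}; col 5 has {2,3,6}; box has {1,2,3,5,6,7,8,9} → only 4 remains.
row 7, column 9 = 5: row 7 has {1,2,4,6,8}; col 9 has {3,4,8,9}; box has {2,4,6,7,8} → only 5 remains.
row 8, column 4 = 3: row 8 has {2,4,6,7,8}; col 4 has {1,2,5,6,8,9}; box has {2,4,6,8} → only 3 remains.
row 8, column 7 = 9: row 8 has {2,3,4,6,7,8}; col 7 has {1,2,5,7,8}; box has {2,4,5,6,7,8} → only 9 remains.
row 8, column 8 = 1: row 8 has {2,3,4,6,7,8,9}; col 8 has {2,3,4,5,6,8}; box has {2,4,5,6,7,8,9} → only 1 remains.
row 9, column 6 = 1: row 9 has {2,5,6,7,8}; col 6 has {2,4,5,7,8,9}; box has {2,3,4,6,8} → only 1 remains.
row 1, column 3 = 9: row 1 has {1,2,3,4,5,8}; col 3 has {1,2,4,5,7}; box has {1,2,4,5,6} → only 9 remains.
row 3, column 8 = 7: row 3 has {2,4,5,6,9}; col 8 has {1,2,3,4,5,6,8}; box has {2,3,4,5,8,9} → only 7 remains.
row 3, column 9 = 1: row 3 has {2,4,5,6,7,9}; col 9 has {3,4,5,8,9}; box has {2,3,4,5,7,8,9} → only 1 remains.
row 6, column 8 = 9: row 6 has {1}; col 8 has {1,2,3,4,5,6,7,8}; box has {1,3,5,8} → only 9 remains.
row 7, column 4 = 7: row 7 has {1,2,4,5,6,8}; col 4 has {1,2,3,5,6,8,9}; box has {1,2,3,4,6,8} → only 7 remains.
row 7, column 7 = 3: row 7 has {1,2,4,5,6,7,8}; col 7 has {1,2,5,7,8,9}; box has {1,2,4,5,6,7,8,9} → only 3 remains.
row 8, column 5 = 5: row 8 has {1,2,3,4,6,7,8,9}; col 5 has {2,3,4,6}; box has {1,2,3,4,6,7,8} → only 5 remains.
row 9, column 5 = 9: row 9 has {1,2,5,6,7,8}; col 5 has {2,3,4,5,6}; box has {1,2,3,4,5,6,7,8} → only 9 remains.
row 1, column 1 = 7: row 1 has {1,2,3,4,5,8,9}; col 1 has {2,6}; box has {1,2,4,5,6,9} → only 7 remains.
row 1, column 9 = 6: row 1 has {1,2,3,4,5,7,8,9}; col 9 has {1,3,4,5,8,9}; box has {1,2,3,4,5,7,8,9} → only 6 remains.
row 4, column 9 = 7: row 4 has {2,5,8,9}; col 9 has {1,3,4,5,6,8,9}; box has {1,3,5,8,9} → only 7 remains.
row 6, column 4 = 4: row 6 has {1,9}; col 4 has {1,2,3,5,6,7,8,9}; box has {2,5,9} → only 4 remains.
row 6, column 9 = 2: row 6 has {1,4,9}; col 9 has {1,3,4,5,6,7,8,9}; box has {1,3,5,7,8,9} → only 2 remains.
row 7, column 1 = 9: row 7 has {1,2,3,4,5,6,7,8}; col 1 has {2,6,7}; box has {1,2,5,6,7,8} → only 9 remains.
row 4, column 5 = 1: row 4 has {2,5,7,8,9}; col 5 has {2,3,4,5,6,9}; box has {2,4,5,9} → only 1 remains.
row 5, column 5 = 8: row 5 has {2,3,5,7,9}; col 5 has {1,2,3,4,5,6,9}; box has {1,2,4,5,9} → only 8 remains.
row 6, column 2 = 3: row 6 has {1,2,4,9}; col 2 has {1,2,5,6,7,8,9}; box has {2,7,9} → only 3 remains.
row 6, column 5 = 7: row 6 has {1,2,3,4,9}; col 5 has {1,2,3,4,5,6,8,9}; box has {1,2,4,5,8,9} → only 7 remains.
row 6, column 6 = 6: row 6 has {1,2,3,4,7,9}; col 6 has {1,2,4,5,7,8,9}; box has {1,2,4,5,7,8,9} → only 6 remains.
row 9, column 2 = 4: row 9 has {1,2,5,6,7,8,9}; col 2 has {1,2,3,5,6,7,8,9}; box has {1,2,5,6,7,8,9} → only 4 remains.
row 4, column 1 = 4: row 4 has {1,2,5,7,8,9}; col 1 has {2,6,7,9}; box has {2,3,7,9} → only 4 remains.
row 4, column 6 = 3: row 4 has {1,2,4,5,7,8,9}; col 6 has {1,2,4,5,6,7,8,9}; box has {1,2,4,5,6,7,8,9} → only 3 remains.
row 4, column 7 = 6: row 4 has {1,2,3,4,5,7,8,9}; col 7 has {1,2,3,5,7,8,9}; box has {1,2,3,5,7,8,9} → only 6 remains.
row 5, column 1 = 1: row 5 has {2,3,5,7,8,9}; col 1 has {2,4,6,7,9}; box has {2,3,4,7,9} → only 1 remains.
row 5, column 3 = 6: row 5 has {1,2,3,5,7,8,9}; col 3 has {1,2,4,5,7,9}; box has {1,2,3,4,7,9} → only 6 remains.
row 5, column 7 = 4: row 5 has {1,2,3,5,6,7,8,9}; col 7 has {1,2,3,5,6,7,8,9}; box has {1,2,3,5,6,7,8,9} → only 4 remains.

176982453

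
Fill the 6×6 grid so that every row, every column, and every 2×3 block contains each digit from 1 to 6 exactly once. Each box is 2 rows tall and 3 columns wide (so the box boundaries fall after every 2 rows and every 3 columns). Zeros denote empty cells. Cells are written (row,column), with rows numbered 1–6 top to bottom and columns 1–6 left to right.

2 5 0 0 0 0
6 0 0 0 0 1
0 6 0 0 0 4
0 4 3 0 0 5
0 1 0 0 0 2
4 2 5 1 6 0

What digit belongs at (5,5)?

(2,2) = 3 (sole candidate).
(2,3) = 4 (sole candidate).
(4,1) = 1 (sole candidate).
(4,5) = 2 (sole candidate).
(5,1) = 3 (sole candidate).
(5,3) = 6 (sole candidate).
(6,6) = 3 (sole candidate).
(1,3) = 1 (sole candidate).
(1,6) = 6 (sole candidate).
(2,5) = 5 (sole candidate).
(3,1) = 5 (sole candidate).
(3,3) = 2 (sole candidate).
(3,4) = 3 (sole candidate).
(3,5) = 1 (sole candidate).
(4,4) = 6 (sole candidate).
(5,5) = 4: row 5 has {1,2,3,6}; col 5 has {1,2,5,6}; box has {1,2,3,6} → only 4 remains.

4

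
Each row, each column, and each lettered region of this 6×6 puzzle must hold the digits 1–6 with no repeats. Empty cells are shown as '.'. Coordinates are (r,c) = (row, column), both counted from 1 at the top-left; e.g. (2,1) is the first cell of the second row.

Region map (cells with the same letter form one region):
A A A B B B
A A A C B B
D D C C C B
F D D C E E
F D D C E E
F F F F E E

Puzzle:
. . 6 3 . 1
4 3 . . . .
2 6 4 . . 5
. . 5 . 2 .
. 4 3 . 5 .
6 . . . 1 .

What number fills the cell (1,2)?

2

(1,1) = 5 (sole candidate).
(1,2) = 2: row 1 has {1,3,5,6}; col 2 has {3,4,6}; region has {3,4,5,6} → only 2 remains.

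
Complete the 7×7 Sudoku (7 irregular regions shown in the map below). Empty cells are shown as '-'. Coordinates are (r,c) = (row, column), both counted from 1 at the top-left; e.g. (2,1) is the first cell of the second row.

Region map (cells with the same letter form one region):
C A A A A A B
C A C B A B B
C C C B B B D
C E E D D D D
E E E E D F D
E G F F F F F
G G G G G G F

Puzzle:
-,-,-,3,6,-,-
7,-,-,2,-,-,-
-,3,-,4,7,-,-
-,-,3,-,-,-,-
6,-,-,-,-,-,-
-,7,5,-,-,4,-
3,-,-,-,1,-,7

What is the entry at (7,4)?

(7,2) = 6: in column 2, 6 can only go here (every other open cell in that column sees a 6).
(7,4) = 5: row 7 has {1,3,6,7}; col 4 has {2,3,4}; region has {1,3,6,7} → only 5 remains.

5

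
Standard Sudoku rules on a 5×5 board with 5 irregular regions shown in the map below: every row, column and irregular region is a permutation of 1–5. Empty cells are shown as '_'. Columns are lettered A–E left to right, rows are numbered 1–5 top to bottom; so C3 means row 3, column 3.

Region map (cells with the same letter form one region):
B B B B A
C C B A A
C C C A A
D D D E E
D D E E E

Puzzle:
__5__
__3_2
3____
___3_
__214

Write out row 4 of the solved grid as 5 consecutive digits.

E4 = 5: row 4 has {3}; col 5 has {2,4}; region has {1,2,3,4} → only 5 remains.
A5 = 5: row 5 has {1,2,4}; col 1 has {3}; region has {} → only 5 remains.
B5 = 3: row 5 has {1,2,4,5}; col 2 has {}; region has {5} → only 3 remains.
E3 = 1: row 3 has {3}; col 5 has {2,4,5}; region has {2} → only 1 remains.
E1 = 3: row 1 has {5}; col 5 has {1,2,4,5}; region has {1,2} → only 3 remains.
C3 = 4: row 3 has {1,3}; col 3 has {2,3,5}; region has {3} → only 4 remains.
D3 = 5: row 3 has {1,3,4}; col 4 has {1,3}; region has {1,2,3} → only 5 remains.
C4 = 1: row 4 has {3,5}; col 3 has {2,3,4,5}; region has {3,5} → only 1 remains.
A2 = 1: row 2 has {2,3}; col 1 has {3,5}; region has {3,4} → only 1 remains.
B2 = 5: row 2 has {1,2,3}; col 2 has {3}; region has {1,3,4} → only 5 remains.
D2 = 4: row 2 has {1,2,3,5}; col 4 has {1,3,5}; region has {1,2,3,5} → only 4 remains.
B3 = 2: row 3 has {1,3,4,5}; col 2 has {3,5}; region has {1,3,4,5} → only 2 remains.
B4 = 4: row 4 has {1,3,5}; col 2 has {2,3,5}; region has {1,3,5} → only 4 remains.
B1 = 1: row 1 has {3,5}; col 2 has {2,3,4,5}; region has {3,5} → only 1 remains.
D1 = 2: row 1 has {1,3,5}; col 4 has {1,3,4,5}; region has {1,3,5} → only 2 remains.
A4 = 2: row 4 has {1,3,4,5}; col 1 has {1,3,5}; region has {1,3,4,5} → only 2 remains.

24135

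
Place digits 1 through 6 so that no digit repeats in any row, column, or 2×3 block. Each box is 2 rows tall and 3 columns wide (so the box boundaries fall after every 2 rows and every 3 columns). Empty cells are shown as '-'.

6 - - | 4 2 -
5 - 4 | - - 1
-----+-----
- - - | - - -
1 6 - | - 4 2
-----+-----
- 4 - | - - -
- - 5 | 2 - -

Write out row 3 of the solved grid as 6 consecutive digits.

R4C3 = 3 (sole candidate).
R4C4 = 5 (sole candidate).
R6C1 = 3 (sole candidate).
R6C2 = 1 (sole candidate).
R6C5 = 6 (sole candidate).
R6C6 = 4 (sole candidate).
R1C2 = 3 (sole candidate).
R1C3 = 1 (sole candidate).
R1C6 = 5 (sole candidate).
R2C2 = 2 (sole candidate).
R2C5 = 3 (sole candidate).
R3C2 = 5: row 3 has {}; col 2 has {1,2,3,4,6}; box has {1,3,6} → only 5 remains.
R3C3 = 2: row 3 has {5}; col 3 has {1,3,4,5}; box has {1,3,5,6} → only 2 remains.
R3C5 = 1: row 3 has {2,5}; col 5 has {2,3,4,6}; box has {2,4,5} → only 1 remains.
R5C1 = 2 (sole candidate).
R5C3 = 6 (sole candidate).
R5C5 = 5 (sole candidate).
R5C6 = 3 (sole candidate).
R2C4 = 6 (sole candidate).
R3C1 = 4: row 3 has {1,2,5}; col 1 has {1,2,3,5,6}; box has {1,2,3,5,6} → only 4 remains.
R3C4 = 3: row 3 has {1,2,4,5}; col 4 has {2,4,5,6}; box has {1,2,4,5} → only 3 remains.
R3C6 = 6: row 3 has {1,2,3,4,5}; col 6 has {1,2,3,4,5}; box has {1,2,3,4,5} → only 6 remains.

452316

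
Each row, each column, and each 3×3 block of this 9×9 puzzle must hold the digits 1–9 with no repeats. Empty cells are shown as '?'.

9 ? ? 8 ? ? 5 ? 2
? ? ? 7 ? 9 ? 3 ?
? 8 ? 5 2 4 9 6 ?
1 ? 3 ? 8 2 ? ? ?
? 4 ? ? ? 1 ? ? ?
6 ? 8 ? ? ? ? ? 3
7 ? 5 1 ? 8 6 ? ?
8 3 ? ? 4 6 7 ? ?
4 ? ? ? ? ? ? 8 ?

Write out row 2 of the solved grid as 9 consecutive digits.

r1c6 = 3: row 1 has {2,5,8,9}; col 6 has {1,2,4,6,8,9}; box has {2,4,5,7,8,9} → only 3 remains.
r3c1 = 3: row 3 has {2,4,5,6,8,9}; col 1 has {1,4,6,7,8,9}; box has {8,9} → only 3 remains.
r4c7 = 4: row 4 has {1,2,3,8}; col 7 has {5,6,7,9}; box has {3} → only 4 remains.
r6c4 = 4: in row 6, 4 can only go here (every other open cell in that row sees a 4).
r7c5 = 3: in row 7, 3 can only go here (every other open cell in that row sees a 3).
r5c4 = 3: in row 5, 3 can only go here (every other open cell in that row sees a 3).
r9c7 = 3: in row 9, 3 can only go here (every other open cell in that row sees a 3).
r4c4 = 6: in column 4, 6 can only go here (every other open cell in that column sees a 6).
r5c9 = 6: in row 5, 6 can only go here (every other open cell in that row sees a 6).
r5c7 = 8: in row 5, 8 can only go here (every other open cell in that row sees an 8).
r2c7 = 1: row 2 has {3,7,9}; col 7 has {3,4,5,6,7,8,9}; box has {2,3,5,6,9} → only 1 remains.
r3c9 = 7: row 3 has {2,3,4,5,6,8,9}; col 9 has {2,3,6}; box has {1,2,3,5,6,9} → only 7 remains.
r6c7 = 2: row 6 has {3,4,6,8}; col 7 has {1,3,4,5,6,7,8,9}; box has {3,4,6,8} → only 2 remains.
r1c8 = 4: row 1 has {2,3,5,8,9}; col 8 has {3,6,8}; box has {1,2,3,5,6,7,9} → only 4 remains.
r2c5 = 6: row 2 has {1,3,7,9}; col 5 has {2,3,4,8}; box has {2,3,4,5,7,8,9} → only 6 remains.
r2c9 = 8: row 2 has {1,3,6,7,9}; col 9 has {2,3,6,7}; box has {1,2,3,4,5,6,7,9} → only 8 remains.
r3c3 = 1: row 3 has {2,3,4,5,6,7,8,9}; col 3 has {3,5,8}; box has {3,8,9} → only 1 remains.
r1c5 = 1: row 1 has {2,3,4,5,8,9}; col 5 has {2,3,4,6,8}; box has {2,3,4,5,6,7,8,9} → only 1 remains.
r2c3 = 4: in row 2, 4 can only go here (every other open cell in that row sees a 4).
r6c8 = 1: in row 6, 1 can only go here (every other open cell in that row sees a 1).
r7c9 = 4: in row 7, 4 can only go here (every other open cell in that row sees a 4).
r8c9 = 1: in row 8, 1 can only go here (every other open cell in that row sees a 1).
r8c8 = 5: in row 8, 5 can only go here (every other open cell in that row sees a 5).
r9c9 = 9: row 9 has {3,4,8}; col 9 has {1,2,3,4,6,7,8}; box has {1,3,4,5,6,7,8} → only 9 remains.
r4c9 = 5: row 4 has {1,2,3,4,6,8}; col 9 has {1,2,3,4,6,7,8,9}; box has {1,2,3,4,6,8} → only 5 remains.
r7c8 = 2: row 7 has {1,3,4,5,6,7,8}; col 8 has {1,3,4,5,6,8}; box has {1,3,4,5,6,7,8,9} → only 2 remains.
r9c4 = 2: row 9 has {3,4,8,9}; col 4 has {1,3,4,5,6,7,8}; box has {1,3,4,6,8} → only 2 remains.
r7c2 = 9: row 7 has {1,2,3,4,5,6,7,8}; col 2 has {3,4,8}; box has {3,4,5,7,8} → only 9 remains.
r8c3 = 2: row 8 has {1,3,4,5,6,7,8}; col 3 has {1,3,4,5,8}; box has {3,4,5,7,8,9} → only 2 remains.
r8c4 = 9: row 8 has {1,2,3,4,5,6,7,8}; col 4 has {1,2,3,4,5,6,7,8}; box has {1,2,3,4,6,8} → only 9 remains.
r9c3 = 6: row 9 has {2,3,4,8,9}; col 3 has {1,2,3,4,5,8}; box has {2,3,4,5,7,8,9} → only 6 remains.
r1c3 = 7: row 1 has {1,2,3,4,5,8,9}; col 3 has {1,2,3,4,5,6,8}; box has {1,3,4,8,9} → only 7 remains.
r4c2 = 7: row 4 has {1,2,3,4,5,6,8}; col 2 has {3,4,8,9}; box has {1,3,4,6,8} → only 7 remains.
r4c8 = 9: row 4 has {1,2,3,4,5,6,7,8}; col 8 has {1,2,3,4,5,6,8}; box has {1,2,3,4,5,6,8} → only 9 remains.
r5c3 = 9: row 5 has {1,3,4,6,8}; col 3 has {1,2,3,4,5,6,7,8}; box has {1,3,4,6,7,8} → only 9 remains.
r5c8 = 7: row 5 has {1,3,4,6,8,9}; col 8 has {1,2,3,4,5,6,8,9}; box has {1,2,3,4,5,6,8,9} → only 7 remains.
r6c2 = 5: row 6 has {1,2,3,4,6,8}; col 2 has {3,4,7,8,9}; box has {1,3,4,6,7,8,9} → only 5 remains.
r6c6 = 7: row 6 has {1,2,3,4,5,6,8}; col 6 has {1,2,3,4,6,8,9}; box has {1,2,3,4,6,8} → only 7 remains.
r9c2 = 1: row 9 has {2,3,4,6,8,9}; col 2 has {3,4,5,7,8,9}; box has {2,3,4,5,6,7,8,9} → only 1 remains.
r9c6 = 5: row 9 has {1,2,3,4,6,8,9}; col 6 has {1,2,3,4,6,7,8,9}; box has {1,2,3,4,6,8,9} → only 5 remains.
r1c2 = 6: row 1 has {1,2,3,4,5,7,8,9}; col 2 has {1,3,4,5,7,8,9}; box has {1,3,4,7,8,9} → only 6 remains.
r2c2 = 2: row 2 has {1,3,4,6,7,8,9}; col 2 has {1,3,4,5,6,7,8,9}; box has {1,3,4,6,7,8,9} → only 2 remains.
r5c1 = 2: row 5 has {1,3,4,6,7,8,9}; col 1 has {1,3,4,6,7,8,9}; box has {1,3,4,5,6,7,8,9} → only 2 remains.
r5c5 = 5: row 5 has {1,2,3,4,6,7,8,9}; col 5 has {1,2,3,4,6,8}; box has {1,2,3,4,6,7,8} → only 5 remains.
r6c5 = 9: row 6 has {1,2,3,4,5,6,7,8}; col 5 has {1,2,3,4,5,6,8}; box has {1,2,3,4,5,6,7,8} → only 9 remains.
r9c5 = 7: row 9 has {1,2,3,4,5,6,8,9}; col 5 has {1,2,3,4,5,6,8,9}; box has {1,2,3,4,5,6,8,9} → only 7 remains.
r2c1 = 5: row 2 has {1,2,3,4,6,7,8,9}; col 1 has {1,2,3,4,6,7,8,9}; box has {1,2,3,4,6,7,8,9} → only 5 remains.

524769138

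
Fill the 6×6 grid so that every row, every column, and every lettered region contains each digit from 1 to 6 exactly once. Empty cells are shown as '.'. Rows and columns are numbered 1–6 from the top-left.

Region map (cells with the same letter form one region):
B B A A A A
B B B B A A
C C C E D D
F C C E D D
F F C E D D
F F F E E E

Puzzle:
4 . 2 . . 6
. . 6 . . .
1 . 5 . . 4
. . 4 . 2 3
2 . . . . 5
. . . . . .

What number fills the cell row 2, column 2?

row 2, column 6 = 1 (sole candidate).
row 3, column 5 = 6 (sole candidate).
row 4, column 2 = 6 (sole candidate).
row 5, column 3 = 3 (sole candidate).
row 5, column 5 = 1 (sole candidate).
row 6, column 3 = 1 (sole candidate).
row 6, column 6 = 2 (sole candidate).
row 3, column 2 = 2 (sole candidate).
row 3, column 4 = 3 (sole candidate).
row 4, column 1 = 5 (sole candidate).
row 4, column 4 = 1 (sole candidate).
row 5, column 2 = 4 (sole candidate).
row 5, column 4 = 6 (sole candidate).
row 6, column 2 = 3 (sole candidate).
row 1, column 4 = 5 (sole candidate).
row 1, column 5 = 3 (sole candidate).
row 2, column 1 = 3 (sole candidate).
row 2, column 2 = 5: row 2 has {1,3,6}; col 2 has {2,3,4,6}; region has {3,4,6} → only 5 remains.

5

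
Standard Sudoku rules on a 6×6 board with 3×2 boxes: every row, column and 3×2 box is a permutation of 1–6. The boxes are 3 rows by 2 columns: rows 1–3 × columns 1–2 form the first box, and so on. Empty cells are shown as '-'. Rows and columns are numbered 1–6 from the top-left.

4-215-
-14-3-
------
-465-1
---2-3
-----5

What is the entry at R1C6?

6

R1C6 = 6: row 1 has {1,2,4,5}; col 6 has {1,3,5}; box has {3,5} → only 6 remains.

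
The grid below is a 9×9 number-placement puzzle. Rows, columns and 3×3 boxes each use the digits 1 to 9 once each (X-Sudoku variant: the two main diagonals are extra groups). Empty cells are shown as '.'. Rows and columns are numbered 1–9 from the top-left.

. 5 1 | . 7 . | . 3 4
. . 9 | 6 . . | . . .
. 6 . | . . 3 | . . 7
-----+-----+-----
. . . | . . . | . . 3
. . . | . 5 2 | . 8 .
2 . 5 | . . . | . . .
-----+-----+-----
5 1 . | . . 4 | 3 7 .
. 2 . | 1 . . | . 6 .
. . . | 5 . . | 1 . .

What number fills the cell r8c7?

8

r1c1 = 8: row 1 has {1,3,4,5,7}; col 1 has {2,5}; box has {1,5,6,9}; main diagonal has {3,5,6} → only 8 remains.
r1c6 = 9: row 1 has {1,3,4,5,7,8}; col 6 has {2,3,4}; box has {3,6,7} → only 9 remains.
r2c8 = 1: row 2 has {6,9}; col 8 has {3,6,7,8}; box has {3,4,7}; anti-diagonal has {2,4,5} → only 1 remains.
r3c1 = 4: row 3 has {3,6,7}; col 1 has {2,5,8}; box has {1,5,6,8,9} → only 4 remains.
r3c3 = 2: row 3 has {3,4,6,7}; col 3 has {1,5,9}; box has {1,4,5,6,8,9}; main diagonal has {3,5,6,8} → only 2 remains.
r3c4 = 8: row 3 has {2,3,4,6,7}; col 4 has {1,5,6}; box has {3,6,7,9} → only 8 remains.
r3c5 = 1: row 3 has {2,3,4,6,7,8}; col 5 has {5,7}; box has {3,6,7,8,9} → only 1 remains.
r3c7 = 9: row 3 has {1,2,3,4,6,7,8}; col 7 has {1,3}; box has {1,3,4,7}; anti-diagonal has {1,2,4,5} → only 9 remains.
r3c8 = 5: row 3 has {1,2,3,4,6,7,8,9}; col 8 has {1,3,6,7,8}; box has {1,3,4,7,9} → only 5 remains.
r9c9 = 9: row 9 has {1,5}; col 9 has {3,4,7}; box has {1,3,6,7}; main diagonal has {2,3,5,6,8} → only 9 remains.
r1c4 = 2: row 1 has {1,3,4,5,7,8,9}; col 4 has {1,5,6,8}; box has {1,3,6,7,8,9} → only 2 remains.
r1c7 = 6: row 1 has {1,2,3,4,5,7,8,9}; col 7 has {1,3,9}; box has {1,3,4,5,7,9} → only 6 remains.
r2c2 = 7: row 2 has {1,6,9}; col 2 has {1,2,5,6}; box has {1,2,4,5,6,8,9}; main diagonal has {2,3,5,6,8,9} → only 7 remains.
r2c5 = 4: row 2 has {1,6,7,9}; col 5 has {1,5,7}; box has {1,2,3,6,7,8,9} → only 4 remains.
r2c6 = 5: row 2 has {1,4,6,7,9}; col 6 has {2,3,4,9}; box has {1,2,3,4,6,7,8,9} → only 5 remains.
r4c4 = 4: row 4 has {3}; col 4 has {1,2,5,6,8}; box has {2,5}; main diagonal has {2,3,5,6,7,8,9} → only 4 remains.
r6c6 = 1: row 6 has {2,5}; col 6 has {2,3,4,5,9}; box has {2,4,5}; main diagonal has {2,3,4,5,6,7,8,9} → only 1 remains.
r6c9 = 6: row 6 has {1,2,5}; col 9 has {3,4,7,9}; box has {3,8} → only 6 remains.
r7c4 = 9: row 7 has {1,3,4,5,7}; col 4 has {1,2,4,5,6,8}; box has {1,4,5} → only 9 remains.
r2c1 = 3: row 2 has {1,4,5,6,7,9}; col 1 has {2,4,5,8}; box has {1,2,4,5,6,7,8,9} → only 3 remains.
r5c9 = 1: row 5 has {2,5,8}; col 9 has {3,4,6,7,9}; box has {3,6,8} → only 1 remains.
r4c1 = 1: in row 4, 1 can only go here (every other open cell in that row sees a 1).
r4c7 = 5: in row 4, 5 can only go here (every other open cell in that row sees a 5).
r4c8 = 2: in row 4, 2 can only go here (every other open cell in that row sees a 2).
r9c8 = 4: row 9 has {1,5,9}; col 8 has {1,2,3,5,6,7,8}; box has {1,3,6,7,9} → only 4 remains.
r6c8 = 9: row 6 has {1,2,5,6}; col 8 has {1,2,3,4,5,6,7,8}; box has {1,2,3,5,6,8} → only 9 remains.
r8c7 = 8: row 8 has {1,2,6}; col 7 has {1,3,5,6,9}; box has {1,3,4,6,7,9} → only 8 remains.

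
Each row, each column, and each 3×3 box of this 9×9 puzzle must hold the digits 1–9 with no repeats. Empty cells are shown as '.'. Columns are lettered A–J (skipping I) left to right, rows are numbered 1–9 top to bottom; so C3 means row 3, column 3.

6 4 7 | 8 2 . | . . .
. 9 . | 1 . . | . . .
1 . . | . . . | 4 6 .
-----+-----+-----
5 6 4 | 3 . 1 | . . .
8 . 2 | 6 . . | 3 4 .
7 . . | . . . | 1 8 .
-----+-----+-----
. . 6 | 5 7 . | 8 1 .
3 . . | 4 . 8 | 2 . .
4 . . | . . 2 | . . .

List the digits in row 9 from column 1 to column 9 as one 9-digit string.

478912653

A2 = 2: row 2 has {1,9}; col 1 has {1,3,4,5,6,7,8}; box has {1,4,6,7,9} → only 2 remains.
B5 = 1: row 5 has {2,3,4,6,8}; col 2 has {4,6,9}; box has {2,4,5,6,7,8} → only 1 remains.
B6 = 3: row 6 has {1,7,8}; col 2 has {1,4,6,9}; box has {1,2,4,5,6,7,8} → only 3 remains.
C6 = 9: row 6 has {1,3,7,8}; col 3 has {2,4,6,7}; box has {1,2,3,4,5,6,7,8} → only 9 remains.
D6 = 2: row 6 has {1,3,7,8,9}; col 4 has {1,3,4,5,6,8}; box has {1,3,6} → only 2 remains.
A7 = 9: row 7 has {1,5,6,7,8}; col 1 has {1,2,3,4,5,6,7,8}; box has {3,4,6} → only 9 remains.
B7 = 2: row 7 has {1,5,6,7,8,9}; col 2 has {1,3,4,6,9}; box has {3,4,6,9} → only 2 remains.
F7 = 3: row 7 has {1,2,5,6,7,8,9}; col 6 has {1,2,8}; box has {2,4,5,7,8} → only 3 remains.
J7 = 4: row 7 has {1,2,3,5,6,7,8,9}; col 9 has {}; box has {1,2,8} → only 4 remains.
D9 = 9: row 9 has {2,4}; col 4 has {1,2,3,4,5,6,8}; box has {2,3,4,5,7,8} → only 9 remains.
D3 = 7: row 3 has {1,4,6}; col 4 has {1,2,3,4,5,6,8,9}; box has {1,2,8} → only 7 remains.
J1 = 1: in row 1, 1 can only go here (every other open cell in that row sees a 1).
H1 = 3: in row 1, 3 can only go here (every other open cell in that row sees a 3).
J3 = 2: in row 3, 2 can only go here (every other open cell in that row sees a 2).
E4 = 8: in row 4, 8 can only go here (every other open cell in that row sees an 8).
H4 = 2: in row 4, 2 can only go here (every other open cell in that row sees a 2).
J6 = 6: in row 6, 6 can only go here (every other open cell in that row sees a 6).
E8 = 6: in row 8, 6 can only go here (every other open cell in that row sees a 6).
E9 = 1: row 9 has {2,4,9}; col 5 has {2,6,7,8}; box has {2,3,4,5,6,7,8,9} → only 1 remains.
F2 = 6: in row 2, 6 can only go here (every other open cell in that row sees a 6).
E2 = 4: in row 2, 4 can only go here (every other open cell in that row sees a 4).
E6 = 5: row 6 has {1,2,3,6,7,8,9}; col 5 has {1,2,4,6,7,8}; box has {1,2,3,6,8} → only 5 remains.
F6 = 4: row 6 has {1,2,3,5,6,7,8,9}; col 6 has {1,2,3,6,8}; box has {1,2,3,5,6,8} → only 4 remains.
E5 = 9: row 5 has {1,2,3,4,6,8}; col 5 has {1,2,4,5,6,7,8}; box has {1,2,3,4,5,6,8} → only 9 remains.
F5 = 7: row 5 has {1,2,3,4,6,8,9}; col 6 has {1,2,3,4,6,8}; box has {1,2,3,4,5,6,8,9} → only 7 remains.
J5 = 5: row 5 has {1,2,3,4,6,7,8,9}; col 9 has {1,2,4,6}; box has {1,2,3,4,6,8} → only 5 remains.
E3 = 3: row 3 has {1,2,4,6,7}; col 5 has {1,2,4,5,6,7,8,9}; box has {1,2,4,6,7,8} → only 3 remains.
C2 = 3: in row 2, 3 can only go here (every other open cell in that row sees a 3).
J2 = 8: in row 2, 8 can only go here (every other open cell in that row sees an 8).
F3 = 9: in row 3, 9 can only go here (every other open cell in that row sees a 9).
F1 = 5: row 1 has {1,2,3,4,6,7,8}; col 6 has {1,2,3,4,6,7,8,9}; box has {1,2,3,4,6,7,8,9} → only 5 remains.
G1 = 9: row 1 has {1,2,3,4,5,6,7,8}; col 7 has {1,2,3,4,8}; box has {1,2,3,4,6,8} → only 9 remains.
G4 = 7: row 4 has {1,2,3,4,5,6,8}; col 7 has {1,2,3,4,8,9}; box has {1,2,3,4,5,6,8} → only 7 remains.
J4 = 9: row 4 has {1,2,3,4,5,6,7,8}; col 9 has {1,2,4,5,6,8}; box has {1,2,3,4,5,6,7,8} → only 9 remains.
J8 = 7: row 8 has {2,3,4,6,8}; col 9 has {1,2,4,5,6,8,9}; box has {1,2,4,8} → only 7 remains.
H9 = 5: row 9 has {1,2,4,9}; col 8 has {1,2,3,4,6,8}; box has {1,2,4,7,8} → only 5 remains.
J9 = 3: row 9 has {1,2,4,5,9}; col 9 has {1,2,4,5,6,7,8,9}; box has {1,2,4,5,7,8} → only 3 remains.
G2 = 5: row 2 has {1,2,3,4,6,8,9}; col 7 has {1,2,3,4,7,8,9}; box has {1,2,3,4,6,8,9} → only 5 remains.
H2 = 7: row 2 has {1,2,3,4,5,6,8,9}; col 8 has {1,2,3,4,5,6,8}; box has {1,2,3,4,5,6,8,9} → only 7 remains.
B8 = 5: row 8 has {2,3,4,6,7,8}; col 2 has {1,2,3,4,6,9}; box has {2,3,4,6,9} → only 5 remains.
C8 = 1: row 8 has {2,3,4,5,6,7,8}; col 3 has {2,3,4,6,7,9}; box has {2,3,4,5,6,9} → only 1 remains.
H8 = 9: row 8 has {1,2,3,4,5,6,7,8}; col 8 has {1,2,3,4,5,6,7,8}; box has {1,2,3,4,5,7,8} → only 9 remains.
C9 = 8: row 9 has {1,2,3,4,5,9}; col 3 has {1,2,3,4,6,7,9}; box has {1,2,3,4,5,6,9} → only 8 remains.
G9 = 6: row 9 has {1,2,3,4,5,8,9}; col 7 has {1,2,3,4,5,7,8,9}; box has {1,2,3,4,5,7,8,9} → only 6 remains.
B3 = 8: row 3 has {1,2,3,4,6,7,9}; col 2 has {1,2,3,4,5,6,9}; box has {1,2,3,4,6,7,9} → only 8 remains.
C3 = 5: row 3 has {1,2,3,4,6,7,8,9}; col 3 has {1,2,3,4,6,7,8,9}; box has {1,2,3,4,6,7,8,9} → only 5 remains.
B9 = 7: row 9 has {1,2,3,4,5,6,8,9}; col 2 has {1,2,3,4,5,6,8,9}; box has {1,2,3,4,5,6,8,9} → only 7 remains.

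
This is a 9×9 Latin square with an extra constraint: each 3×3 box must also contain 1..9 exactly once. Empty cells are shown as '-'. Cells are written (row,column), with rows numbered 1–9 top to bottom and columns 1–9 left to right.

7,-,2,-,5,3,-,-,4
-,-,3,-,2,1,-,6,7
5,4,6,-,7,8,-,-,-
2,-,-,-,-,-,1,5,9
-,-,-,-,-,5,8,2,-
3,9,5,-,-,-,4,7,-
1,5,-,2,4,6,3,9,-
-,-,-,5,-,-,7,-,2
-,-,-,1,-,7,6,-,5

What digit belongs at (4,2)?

7

(1,7) = 9: row 1 has {2,3,4,5,7}; col 7 has {1,3,4,6,7,8}; box has {4,6,7} → only 9 remains.
(2,2) = 8: row 2 has {1,2,3,6,7}; col 2 has {4,5,9}; box has {2,3,4,5,6,7} → only 8 remains.
(2,7) = 5: row 2 has {1,2,3,6,7,8}; col 7 has {1,3,4,6,7,8,9}; box has {4,6,7,9} → only 5 remains.
(3,4) = 9: row 3 has {4,5,6,7,8}; col 4 has {1,2,5}; box has {1,2,3,5,7,8} → only 9 remains.
(3,7) = 2: row 3 has {4,5,6,7,8,9}; col 7 has {1,3,4,5,6,7,8,9}; box has {4,5,6,7,9} → only 2 remains.
(4,6) = 4: row 4 has {1,2,5,9}; col 6 has {1,3,5,6,7,8}; box has {5} → only 4 remains.
(6,6) = 2: row 6 has {3,4,5,7,9}; col 6 has {1,3,4,5,6,7,8}; box has {4,5} → only 2 remains.
(6,9) = 6: row 6 has {2,3,4,5,7,9}; col 9 has {2,4,5,7,9}; box has {1,2,4,5,7,8,9} → only 6 remains.
(7,9) = 8: row 7 has {1,2,3,4,5,6,9}; col 9 has {2,4,5,6,7,9}; box has {2,3,5,6,7,9} → only 8 remains.
(8,6) = 9: row 8 has {2,5,7}; col 6 has {1,2,3,4,5,6,7,8}; box has {1,2,4,5,6,7} → only 9 remains.
(9,8) = 4: row 9 has {1,5,6,7}; col 8 has {2,5,6,7,9}; box has {2,3,5,6,7,8,9} → only 4 remains.
(1,2) = 1: row 1 has {2,3,4,5,7,9}; col 2 has {4,5,8,9}; box has {2,3,4,5,6,7,8} → only 1 remains.
(1,4) = 6: row 1 has {1,2,3,4,5,7,9}; col 4 has {1,2,5,9}; box has {1,2,3,5,7,8,9} → only 6 remains.
(1,8) = 8: row 1 has {1,2,3,4,5,6,7,9}; col 8 has {2,4,5,6,7,9}; box has {2,4,5,6,7,9} → only 8 remains.
(2,1) = 9: row 2 has {1,2,3,5,6,7,8}; col 1 has {1,2,3,5,7}; box has {1,2,3,4,5,6,7,8} → only 9 remains.
(2,4) = 4: row 2 has {1,2,3,5,6,7,8,9}; col 4 has {1,2,5,6,9}; box has {1,2,3,5,6,7,8,9} → only 4 remains.
(5,9) = 3: row 5 has {2,5,8}; col 9 has {2,4,5,6,7,8,9}; box has {1,2,4,5,6,7,8,9} → only 3 remains.
(6,4) = 8: row 6 has {2,3,4,5,6,7,9}; col 4 has {1,2,4,5,6,9}; box has {2,4,5} → only 8 remains.
(6,5) = 1: row 6 has {2,3,4,5,6,7,8,9}; col 5 has {2,4,5,7}; box has {2,4,5,8} → only 1 remains.
(7,3) = 7: row 7 has {1,2,3,4,5,6,8,9}; col 3 has {2,3,5,6}; box has {1,5} → only 7 remains.
(8,8) = 1: row 8 has {2,5,7,9}; col 8 has {2,4,5,6,7,8,9}; box has {2,3,4,5,6,7,8,9} → only 1 remains.
(9,1) = 8: row 9 has {1,4,5,6,7}; col 1 has {1,2,3,5,7,9}; box has {1,5,7} → only 8 remains.
(9,3) = 9: row 9 has {1,4,5,6,7,8}; col 3 has {2,3,5,6,7}; box has {1,5,7,8} → only 9 remains.
(9,5) = 3: row 9 has {1,4,5,6,7,8,9}; col 5 has {1,2,4,5,7}; box has {1,2,4,5,6,7,9} → only 3 remains.
(3,8) = 3: row 3 has {2,4,5,6,7,8,9}; col 8 has {1,2,4,5,6,7,8,9}; box has {2,4,5,6,7,8,9} → only 3 remains.
(3,9) = 1: row 3 has {2,3,4,5,6,7,8,9}; col 9 has {2,3,4,5,6,7,8,9}; box has {2,3,4,5,6,7,8,9} → only 1 remains.
(4,3) = 8: row 4 has {1,2,4,5,9}; col 3 has {2,3,5,6,7,9}; box has {2,3,5,9} → only 8 remains.
(4,5) = 6: row 4 has {1,2,4,5,8,9}; col 5 has {1,2,3,4,5,7}; box has {1,2,4,5,8} → only 6 remains.
(5,4) = 7: row 5 has {2,3,5,8}; col 4 has {1,2,4,5,6,8,9}; box has {1,2,4,5,6,8} → only 7 remains.
(5,5) = 9: row 5 has {2,3,5,7,8}; col 5 has {1,2,3,4,5,6,7}; box has {1,2,4,5,6,7,8} → only 9 remains.
(8,3) = 4: row 8 has {1,2,5,7,9}; col 3 has {2,3,5,6,7,8,9}; box has {1,5,7,8,9} → only 4 remains.
(8,5) = 8: row 8 has {1,2,4,5,7,9}; col 5 has {1,2,3,4,5,6,7,9}; box has {1,2,3,4,5,6,7,9} → only 8 remains.
(9,2) = 2: row 9 has {1,3,4,5,6,7,8,9}; col 2 has {1,4,5,8,9}; box has {1,4,5,7,8,9} → only 2 remains.
(4,2) = 7: row 4 has {1,2,4,5,6,8,9}; col 2 has {1,2,4,5,8,9}; box has {2,3,5,8,9} → only 7 remains.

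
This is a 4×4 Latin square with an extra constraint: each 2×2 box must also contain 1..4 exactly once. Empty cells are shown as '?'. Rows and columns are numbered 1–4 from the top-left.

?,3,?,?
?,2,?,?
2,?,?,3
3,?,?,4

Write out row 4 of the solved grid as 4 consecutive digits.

R2C4 = 1 (sole candidate).
R3C3 = 1 (sole candidate).
R4C2 = 1: row 4 has {3,4}; col 2 has {2,3}; box has {2,3} → only 1 remains.
R4C3 = 2: row 4 has {1,3,4}; col 3 has {1}; box has {1,3,4} → only 2 remains.

3124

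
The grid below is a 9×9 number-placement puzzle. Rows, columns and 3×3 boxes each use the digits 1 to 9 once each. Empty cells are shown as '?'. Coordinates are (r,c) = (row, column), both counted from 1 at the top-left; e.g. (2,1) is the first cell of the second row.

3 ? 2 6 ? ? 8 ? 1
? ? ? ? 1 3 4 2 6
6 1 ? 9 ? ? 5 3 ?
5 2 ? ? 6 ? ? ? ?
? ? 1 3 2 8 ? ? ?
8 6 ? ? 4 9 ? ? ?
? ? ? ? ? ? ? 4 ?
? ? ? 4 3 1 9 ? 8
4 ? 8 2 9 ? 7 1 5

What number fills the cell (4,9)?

(3,9) = 7: row 3 has {1,3,5,6,9}; col 9 has {1,5,6,8}; box has {1,2,3,4,5,6,8} → only 7 remains.
(4,6) = 7: row 4 has {2,5,6}; col 6 has {1,3,8,9}; box has {2,3,4,6,8,9} → only 7 remains.
(5,7) = 6: row 5 has {1,2,3,8}; col 7 has {4,5,7,8,9}; box has {} → only 6 remains.
(8,8) = 6: row 8 has {1,3,4,8,9}; col 8 has {1,2,3,4}; box has {1,4,5,7,8,9} → only 6 remains.
(9,2) = 3: row 9 has {1,2,4,5,7,8,9}; col 2 has {1,2,6}; box has {4,8} → only 3 remains.
(9,6) = 6: row 9 has {1,2,3,4,5,7,8,9}; col 6 has {1,3,7,8,9}; box has {1,2,3,4,9} → only 6 remains.
(1,8) = 9: row 1 has {1,2,3,6,8}; col 8 has {1,2,3,4,6}; box has {1,2,3,4,5,6,7,8} → only 9 remains.
(3,3) = 4: row 3 has {1,3,5,6,7,9}; col 3 has {1,2,8}; box has {1,2,3,6} → only 4 remains.
(3,5) = 8: row 3 has {1,3,4,5,6,7,9}; col 5 has {1,2,3,4,6,9}; box has {1,3,6,9} → only 8 remains.
(3,6) = 2: row 3 has {1,3,4,5,6,7,8,9}; col 6 has {1,3,6,7,8,9}; box has {1,3,6,8,9} → only 2 remains.
(4,4) = 1: row 4 has {2,5,6,7}; col 4 has {2,3,4,6,9}; box has {2,3,4,6,7,8,9} → only 1 remains.
(4,7) = 3: row 4 has {1,2,5,6,7}; col 7 has {4,5,6,7,8,9}; box has {6} → only 3 remains.
(4,8) = 8: row 4 has {1,2,3,5,6,7}; col 8 has {1,2,3,4,6,9}; box has {3,6} → only 8 remains.
(6,4) = 5: row 6 has {4,6,8,9}; col 4 has {1,2,3,4,6,9}; box has {1,2,3,4,6,7,8,9} → only 5 remains.
(6,8) = 7: row 6 has {4,5,6,8,9}; col 8 has {1,2,3,4,6,8,9}; box has {3,6,8} → only 7 remains.
(6,9) = 2: row 6 has {4,5,6,7,8,9}; col 9 has {1,5,6,7,8}; box has {3,6,7,8} → only 2 remains.
(7,6) = 5: row 7 has {4}; col 6 has {1,2,3,6,7,8,9}; box has {1,2,3,4,6,9} → only 5 remains.
(7,7) = 2: row 7 has {4,5}; col 7 has {3,4,5,6,7,8,9}; box has {1,4,5,6,7,8,9} → only 2 remains.
(7,9) = 3: row 7 has {2,4,5}; col 9 has {1,2,5,6,7,8}; box has {1,2,4,5,6,7,8,9} → only 3 remains.
(1,6) = 4: row 1 has {1,2,3,6,8,9}; col 6 has {1,2,3,5,6,7,8,9}; box has {1,2,3,6,8,9} → only 4 remains.
(2,4) = 7: row 2 has {1,2,3,4,6}; col 4 has {1,2,3,4,5,6,9}; box has {1,2,3,4,6,8,9} → only 7 remains.
(4,3) = 9: row 4 has {1,2,3,5,6,7,8}; col 3 has {1,2,4,8}; box has {1,2,5,6,8} → only 9 remains.
(4,9) = 4: row 4 has {1,2,3,5,6,7,8,9}; col 9 has {1,2,3,5,6,7,8}; box has {2,3,6,7,8} → only 4 remains.

4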